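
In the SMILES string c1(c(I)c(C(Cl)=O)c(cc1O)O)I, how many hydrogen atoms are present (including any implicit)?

3

Hydrogens are implicit in SMILES; fill each atom to its normal valence:
  5 × C (aromatic): no H
  2 × I: no H
  2 × O: 1 H each → 2
  1 × C (aromatic): 1 H
  1 × C: no H
  1 × Cl: no H
  1 × O: no H
  Total hydrogens = 3.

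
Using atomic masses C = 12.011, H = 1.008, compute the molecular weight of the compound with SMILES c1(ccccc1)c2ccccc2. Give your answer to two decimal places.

154.21

Molecular formula: C12H10.
M = 12×12.011 + 10×1.008 = 154.21 g/mol.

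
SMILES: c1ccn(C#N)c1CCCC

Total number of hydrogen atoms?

12

Hydrogens are implicit in SMILES; fill each atom to its normal valence:
  3 × C: 2 H each → 6
  3 × C (aromatic): 1 H each → 3
  1 × C: 3 H
  1 × C (aromatic): no H
  1 × C: no H
  1 × N (aromatic): no H
  1 × N: no H
  Total hydrogens = 12.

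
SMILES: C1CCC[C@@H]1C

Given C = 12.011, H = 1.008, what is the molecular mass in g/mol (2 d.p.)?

Molecular formula: C6H12.
M = 6×12.011 + 12×1.008 = 84.16 g/mol.

84.16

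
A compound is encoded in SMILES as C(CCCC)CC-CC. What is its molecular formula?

Heavy atoms from the SMILES: 9 C.
Implicit hydrogens by atom environment:
  7 × C: 2 H each → 14
  2 × C: 3 H each → 6
  Total hydrogens = 20.
Molecular formula: C9H20

C9H20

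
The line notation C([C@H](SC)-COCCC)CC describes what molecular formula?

C9H20OS

Heavy atoms from the SMILES: 9 C, 1 O, 1 S.
Implicit hydrogens by atom environment:
  5 × C: 2 H each → 10
  3 × C: 3 H each → 9
  1 × C: 1 H
  1 × O: no H
  1 × S: no H
  Total hydrogens = 20.
Molecular formula: C9H20OS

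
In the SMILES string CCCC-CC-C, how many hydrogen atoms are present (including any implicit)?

16

Hydrogens are implicit in SMILES; fill each atom to its normal valence:
  5 × C: 2 H each → 10
  2 × C: 3 H each → 6
  Total hydrogens = 16.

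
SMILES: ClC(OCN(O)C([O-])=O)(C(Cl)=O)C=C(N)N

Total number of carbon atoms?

6

The symbol for carbon appears 6 times in the SMILES. (Cl is a single chlorine, not C + l.)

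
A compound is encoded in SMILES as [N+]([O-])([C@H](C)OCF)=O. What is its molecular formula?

Heavy atoms from the SMILES: 3 C, 1 F, 1 N, 3 O.
Implicit hydrogens by atom environment:
  2 × O: no H
  1 × C: 3 H
  1 × C: 2 H
  1 × C: 1 H
  1 × F: no H
  1 × N (charge +1): no H
  1 × O (charge -1): no H
  Total hydrogens = 6.
Molecular formula: C3H6FNO3

C3H6FNO3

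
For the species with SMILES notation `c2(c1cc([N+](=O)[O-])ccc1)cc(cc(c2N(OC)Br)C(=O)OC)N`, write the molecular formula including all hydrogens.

C15H14BrN3O5

Heavy atoms from the SMILES: 1 Br, 15 C, 3 N, 5 O.
Implicit hydrogens by atom environment:
  6 × C (aromatic): 1 H each → 6
  6 × C (aromatic): no H
  4 × O: no H
  2 × C: 3 H each → 6
  1 × Br: no H
  1 × C: no H
  1 × N: 2 H
  1 × N: no H
  1 × N (charge +1): no H
  1 × O (charge -1): no H
  Total hydrogens = 14.
Molecular formula: C15H14BrN3O5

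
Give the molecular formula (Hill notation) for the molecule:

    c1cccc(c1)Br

Heavy atoms from the SMILES: 1 Br, 6 C.
Implicit hydrogens by atom environment:
  5 × C (aromatic): 1 H each → 5
  1 × Br: no H
  1 × C (aromatic): no H
  Total hydrogens = 5.
Molecular formula: C6H5Br

C6H5Br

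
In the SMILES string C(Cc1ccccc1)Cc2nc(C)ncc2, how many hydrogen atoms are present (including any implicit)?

16

Hydrogens are implicit in SMILES; fill each atom to its normal valence:
  7 × C (aromatic): 1 H each → 7
  3 × C: 2 H each → 6
  3 × C (aromatic): no H
  2 × N (aromatic): no H
  1 × C: 3 H
  Total hydrogens = 16.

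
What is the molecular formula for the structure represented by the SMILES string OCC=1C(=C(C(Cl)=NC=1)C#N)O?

Heavy atoms from the SMILES: 7 C, 1 Cl, 2 N, 2 O.
Implicit hydrogens by atom environment:
  4 × C (aromatic): no H
  2 × O: 1 H each → 2
  1 × C: 2 H
  1 × C (aromatic): 1 H
  1 × C: no H
  1 × Cl: no H
  1 × N (aromatic): no H
  1 × N: no H
  Total hydrogens = 5.
Molecular formula: C7H5ClN2O2

C7H5ClN2O2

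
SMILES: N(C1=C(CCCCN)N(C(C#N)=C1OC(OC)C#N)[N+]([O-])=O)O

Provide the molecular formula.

C12H16N6O5

Heavy atoms from the SMILES: 12 C, 6 N, 5 O.
Implicit hydrogens by atom environment:
  4 × C: 2 H each → 8
  4 × C (aromatic): no H
  3 × O: no H
  2 × C: no H
  2 × N: no H
  1 × C: 3 H
  1 × C: 1 H
  1 × N: 2 H
  1 × N: 1 H
  1 × N (aromatic): no H
  1 × N (charge +1): no H
  1 × O: 1 H
  1 × O (charge -1): no H
  Total hydrogens = 16.
Molecular formula: C12H16N6O5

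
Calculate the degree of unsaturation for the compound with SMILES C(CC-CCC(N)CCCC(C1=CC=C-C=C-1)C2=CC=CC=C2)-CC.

Molecular formula from the SMILES: C24H35N.
DoU = (2C + 2 + N − H − X)/2 = (2·24 + 2 + 1 − 35 − 0)/2 = 16/2 = 8.
(Structurally: 2 ring(s) + 6 π bond(s) = 8.)

8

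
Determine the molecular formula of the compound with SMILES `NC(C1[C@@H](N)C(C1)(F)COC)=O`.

C7H13FN2O2

Heavy atoms from the SMILES: 7 C, 1 F, 2 N, 2 O.
Implicit hydrogens by atom environment:
  2 × C: 2 H each → 4
  2 × C: 1 H each → 2
  2 × C: no H
  2 × N: 2 H each → 4
  2 × O: no H
  1 × C: 3 H
  1 × F: no H
  Total hydrogens = 13.
Molecular formula: C7H13FN2O2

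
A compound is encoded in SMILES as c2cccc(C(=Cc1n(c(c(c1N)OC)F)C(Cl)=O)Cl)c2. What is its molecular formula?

Heavy atoms from the SMILES: 14 C, 2 Cl, 1 F, 2 N, 2 O.
Implicit hydrogens by atom environment:
  5 × C (aromatic): 1 H each → 5
  5 × C (aromatic): no H
  2 × C: no H
  2 × Cl: no H
  2 × O: no H
  1 × C: 3 H
  1 × C: 1 H
  1 × F: no H
  1 × N: 2 H
  1 × N (aromatic): no H
  Total hydrogens = 11.
Molecular formula: C14H11Cl2FN2O2

C14H11Cl2FN2O2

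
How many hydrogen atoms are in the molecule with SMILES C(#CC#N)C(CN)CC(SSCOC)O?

14

Hydrogens are implicit in SMILES; fill each atom to its normal valence:
  3 × C: 2 H each → 6
  3 × C: no H
  2 × C: 1 H each → 2
  2 × S: no H
  1 × C: 3 H
  1 × N: 2 H
  1 × N: no H
  1 × O: 1 H
  1 × O: no H
  Total hydrogens = 14.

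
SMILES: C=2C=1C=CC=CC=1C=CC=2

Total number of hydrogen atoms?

Hydrogens are implicit in SMILES; fill each atom to its normal valence:
  8 × C (aromatic): 1 H each → 8
  2 × C (aromatic): no H
  Total hydrogens = 8.

8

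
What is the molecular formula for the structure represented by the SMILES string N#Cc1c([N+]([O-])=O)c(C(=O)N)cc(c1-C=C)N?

C10H8N4O3

Heavy atoms from the SMILES: 10 C, 4 N, 3 O.
Implicit hydrogens by atom environment:
  5 × C (aromatic): no H
  2 × C: no H
  2 × N: 2 H each → 4
  2 × O: no H
  1 × C: 2 H
  1 × C (aromatic): 1 H
  1 × C: 1 H
  1 × N: no H
  1 × N (charge +1): no H
  1 × O (charge -1): no H
  Total hydrogens = 8.
Molecular formula: C10H8N4O3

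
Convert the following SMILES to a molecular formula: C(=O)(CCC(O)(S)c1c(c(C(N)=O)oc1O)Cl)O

C9H10ClNO6S

Heavy atoms from the SMILES: 9 C, 1 Cl, 1 N, 6 O, 1 S.
Implicit hydrogens by atom environment:
  4 × C (aromatic): no H
  3 × C: no H
  3 × O: 1 H each → 3
  2 × C: 2 H each → 4
  2 × O: no H
  1 × Cl: no H
  1 × N: 2 H
  1 × O (aromatic): no H
  1 × S: 1 H
  Total hydrogens = 10.
Molecular formula: C9H10ClNO6S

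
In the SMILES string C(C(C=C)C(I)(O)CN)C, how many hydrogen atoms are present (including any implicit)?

14

Hydrogens are implicit in SMILES; fill each atom to its normal valence:
  3 × C: 2 H each → 6
  2 × C: 1 H each → 2
  1 × C: 3 H
  1 × C: no H
  1 × I: no H
  1 × N: 2 H
  1 × O: 1 H
  Total hydrogens = 14.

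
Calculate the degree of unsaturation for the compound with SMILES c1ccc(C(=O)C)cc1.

5

Molecular formula from the SMILES: C8H8O.
DoU = (2C + 2 + N − H − X)/2 = (2·8 + 2 + 0 − 8 − 0)/2 = 10/2 = 5.
(Structurally: 1 ring(s) + 4 π bond(s) = 5.)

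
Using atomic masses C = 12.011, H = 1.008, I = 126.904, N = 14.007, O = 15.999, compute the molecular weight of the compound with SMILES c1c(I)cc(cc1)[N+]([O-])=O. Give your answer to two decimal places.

249.01

Molecular formula: C6H4INO2.
M = 6×12.011 + 4×1.008 + 1×126.904 + 1×14.007 + 2×15.999 = 249.01 g/mol.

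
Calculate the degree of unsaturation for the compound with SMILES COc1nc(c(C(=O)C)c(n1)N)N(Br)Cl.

5

Molecular formula from the SMILES: C7H8BrClN4O2.
DoU = (2C + 2 + N − H − X)/2 = (2·7 + 2 + 4 − 8 − 2)/2 = 10/2 = 5.
(Structurally: 1 ring(s) + 4 π bond(s) = 5.)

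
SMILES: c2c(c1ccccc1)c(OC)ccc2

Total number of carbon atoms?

The symbol for carbon appears 13 times in the SMILES. Lowercase c denotes aromatic carbon and counts toward C.

13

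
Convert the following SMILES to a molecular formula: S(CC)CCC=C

Heavy atoms from the SMILES: 6 C, 1 S.
Implicit hydrogens by atom environment:
  4 × C: 2 H each → 8
  1 × C: 3 H
  1 × C: 1 H
  1 × S: no H
  Total hydrogens = 12.
Molecular formula: C6H12S

C6H12S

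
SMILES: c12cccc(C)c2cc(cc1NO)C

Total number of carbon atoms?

12

The symbol for carbon appears 12 times in the SMILES. Lowercase c denotes aromatic carbon and counts toward C.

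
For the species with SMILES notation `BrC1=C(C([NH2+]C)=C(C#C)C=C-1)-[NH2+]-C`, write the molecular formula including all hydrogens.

Heavy atoms from the SMILES: 1 Br, 10 C, 2 N.
Implicit hydrogens by atom environment:
  4 × C (aromatic): no H
  2 × C: 3 H each → 6
  2 × C (aromatic): 1 H each → 2
  2 × N (charge +1): 2 H each → 4
  1 × Br: no H
  1 × C: 1 H
  1 × C: no H
  Total hydrogens = 13.
Net charge +2.
Molecular formula: [C10H13BrN2]2+

[C10H13BrN2]2+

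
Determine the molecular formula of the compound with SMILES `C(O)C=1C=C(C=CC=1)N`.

Heavy atoms from the SMILES: 7 C, 1 N, 1 O.
Implicit hydrogens by atom environment:
  4 × C (aromatic): 1 H each → 4
  2 × C (aromatic): no H
  1 × C: 2 H
  1 × N: 2 H
  1 × O: 1 H
  Total hydrogens = 9.
Molecular formula: C7H9NO

C7H9NO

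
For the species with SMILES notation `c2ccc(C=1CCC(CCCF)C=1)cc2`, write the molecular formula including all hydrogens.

Heavy atoms from the SMILES: 14 C, 1 F.
Implicit hydrogens by atom environment:
  5 × C: 2 H each → 10
  5 × C (aromatic): 1 H each → 5
  2 × C: 1 H each → 2
  1 × C: no H
  1 × C (aromatic): no H
  1 × F: no H
  Total hydrogens = 17.
Molecular formula: C14H17F

C14H17F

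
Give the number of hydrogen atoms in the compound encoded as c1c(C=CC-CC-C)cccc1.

16

Hydrogens are implicit in SMILES; fill each atom to its normal valence:
  5 × C (aromatic): 1 H each → 5
  3 × C: 2 H each → 6
  2 × C: 1 H each → 2
  1 × C: 3 H
  1 × C (aromatic): no H
  Total hydrogens = 16.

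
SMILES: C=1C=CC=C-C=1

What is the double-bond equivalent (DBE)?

Molecular formula from the SMILES: C6H6.
DoU = (2C + 2 + N − H − X)/2 = (2·6 + 2 + 0 − 6 − 0)/2 = 8/2 = 4.
(Structurally: 1 ring(s) + 3 π bond(s) = 4.)

4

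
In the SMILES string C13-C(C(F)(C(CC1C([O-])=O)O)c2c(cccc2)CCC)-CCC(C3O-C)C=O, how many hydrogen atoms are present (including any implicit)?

28

Hydrogens are implicit in SMILES; fill each atom to its normal valence:
  7 × C: 1 H each → 7
  5 × C: 2 H each → 10
  4 × C (aromatic): 1 H each → 4
  3 × O: no H
  2 × C: 3 H each → 6
  2 × C: no H
  2 × C (aromatic): no H
  1 × F: no H
  1 × O: 1 H
  1 × O (charge -1): no H
  Total hydrogens = 28.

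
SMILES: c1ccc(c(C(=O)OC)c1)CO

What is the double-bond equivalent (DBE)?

Molecular formula from the SMILES: C9H10O3.
DoU = (2C + 2 + N − H − X)/2 = (2·9 + 2 + 0 − 10 − 0)/2 = 10/2 = 5.
(Structurally: 1 ring(s) + 4 π bond(s) = 5.)

5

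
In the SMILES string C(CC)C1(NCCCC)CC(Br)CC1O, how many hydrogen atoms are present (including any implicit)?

Hydrogens are implicit in SMILES; fill each atom to its normal valence:
  7 × C: 2 H each → 14
  2 × C: 3 H each → 6
  2 × C: 1 H each → 2
  1 × Br: no H
  1 × C: no H
  1 × N: 1 H
  1 × O: 1 H
  Total hydrogens = 24.

24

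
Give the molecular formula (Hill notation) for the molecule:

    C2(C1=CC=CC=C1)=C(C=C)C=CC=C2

C14H12

Heavy atoms from the SMILES: 14 C.
Implicit hydrogens by atom environment:
  9 × C (aromatic): 1 H each → 9
  3 × C (aromatic): no H
  1 × C: 2 H
  1 × C: 1 H
  Total hydrogens = 12.
Molecular formula: C14H12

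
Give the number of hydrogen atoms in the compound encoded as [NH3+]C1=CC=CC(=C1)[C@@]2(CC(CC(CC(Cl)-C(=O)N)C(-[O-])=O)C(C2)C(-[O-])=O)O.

Hydrogens are implicit in SMILES; fill each atom to its normal valence:
  4 × C: 2 H each → 8
  4 × C: 1 H each → 4
  4 × C (aromatic): 1 H each → 4
  4 × C: no H
  3 × O: no H
  2 × C (aromatic): no H
  2 × O (charge -1): no H
  1 × Cl: no H
  1 × N (charge +1): 3 H
  1 × N: 2 H
  1 × O: 1 H
  Total hydrogens = 22.

22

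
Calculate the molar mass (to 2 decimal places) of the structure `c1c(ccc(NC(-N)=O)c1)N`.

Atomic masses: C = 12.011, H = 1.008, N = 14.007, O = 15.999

151.17

Molecular formula: C7H9N3O.
M = 7×12.011 + 9×1.008 + 3×14.007 + 1×15.999 = 151.17 g/mol.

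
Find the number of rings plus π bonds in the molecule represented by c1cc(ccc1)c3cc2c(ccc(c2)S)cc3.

Molecular formula from the SMILES: C16H12S.
DoU = (2C + 2 + N − H − X)/2 = (2·16 + 2 + 0 − 12 − 0)/2 = 22/2 = 11.
(Structurally: 3 ring(s) + 8 π bond(s) = 11.)

11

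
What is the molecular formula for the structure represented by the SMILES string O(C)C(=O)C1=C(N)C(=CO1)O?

C6H7NO4

Heavy atoms from the SMILES: 6 C, 1 N, 4 O.
Implicit hydrogens by atom environment:
  3 × C (aromatic): no H
  2 × O: no H
  1 × C: 3 H
  1 × C (aromatic): 1 H
  1 × C: no H
  1 × N: 2 H
  1 × O: 1 H
  1 × O (aromatic): no H
  Total hydrogens = 7.
Molecular formula: C6H7NO4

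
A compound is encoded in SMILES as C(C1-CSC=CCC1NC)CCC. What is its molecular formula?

C11H21NS

Heavy atoms from the SMILES: 11 C, 1 N, 1 S.
Implicit hydrogens by atom environment:
  5 × C: 2 H each → 10
  4 × C: 1 H each → 4
  2 × C: 3 H each → 6
  1 × N: 1 H
  1 × S: no H
  Total hydrogens = 21.
Molecular formula: C11H21NS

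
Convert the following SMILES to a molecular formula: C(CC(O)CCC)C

C7H16O

Heavy atoms from the SMILES: 7 C, 1 O.
Implicit hydrogens by atom environment:
  4 × C: 2 H each → 8
  2 × C: 3 H each → 6
  1 × C: 1 H
  1 × O: 1 H
  Total hydrogens = 16.
Molecular formula: C7H16O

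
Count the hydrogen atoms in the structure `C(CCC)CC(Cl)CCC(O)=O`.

17

Hydrogens are implicit in SMILES; fill each atom to its normal valence:
  6 × C: 2 H each → 12
  1 × C: 3 H
  1 × C: 1 H
  1 × C: no H
  1 × Cl: no H
  1 × O: 1 H
  1 × O: no H
  Total hydrogens = 17.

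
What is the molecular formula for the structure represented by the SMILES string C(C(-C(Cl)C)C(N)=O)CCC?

Heavy atoms from the SMILES: 8 C, 1 Cl, 1 N, 1 O.
Implicit hydrogens by atom environment:
  3 × C: 2 H each → 6
  2 × C: 3 H each → 6
  2 × C: 1 H each → 2
  1 × C: no H
  1 × Cl: no H
  1 × N: 2 H
  1 × O: no H
  Total hydrogens = 16.
Molecular formula: C8H16ClNO

C8H16ClNO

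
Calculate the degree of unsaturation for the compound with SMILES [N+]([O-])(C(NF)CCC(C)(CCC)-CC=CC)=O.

Molecular formula from the SMILES: C12H23FN2O2.
DoU = (2C + 2 + N − H − X)/2 = (2·12 + 2 + 2 − 23 − 1)/2 = 4/2 = 2.
(Structurally: 0 ring(s) + 2 π bond(s) = 2.)

2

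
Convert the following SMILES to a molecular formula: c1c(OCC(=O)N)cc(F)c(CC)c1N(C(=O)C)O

Heavy atoms from the SMILES: 12 C, 1 F, 2 N, 4 O.
Implicit hydrogens by atom environment:
  4 × C (aromatic): no H
  3 × O: no H
  2 × C: 3 H each → 6
  2 × C: 2 H each → 4
  2 × C (aromatic): 1 H each → 2
  2 × C: no H
  1 × F: no H
  1 × N: 2 H
  1 × N: no H
  1 × O: 1 H
  Total hydrogens = 15.
Molecular formula: C12H15FN2O4

C12H15FN2O4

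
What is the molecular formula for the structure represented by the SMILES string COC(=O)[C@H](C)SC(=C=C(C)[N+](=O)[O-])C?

C9H13NO4S

Heavy atoms from the SMILES: 9 C, 1 N, 4 O, 1 S.
Implicit hydrogens by atom environment:
  4 × C: 3 H each → 12
  4 × C: no H
  3 × O: no H
  1 × C: 1 H
  1 × N (charge +1): no H
  1 × O (charge -1): no H
  1 × S: no H
  Total hydrogens = 13.
Molecular formula: C9H13NO4S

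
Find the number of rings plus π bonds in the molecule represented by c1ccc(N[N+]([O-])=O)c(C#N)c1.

Molecular formula from the SMILES: C7H5N3O2.
DoU = (2C + 2 + N − H − X)/2 = (2·7 + 2 + 3 − 5 − 0)/2 = 14/2 = 7.
(Structurally: 1 ring(s) + 6 π bond(s) = 7.)

7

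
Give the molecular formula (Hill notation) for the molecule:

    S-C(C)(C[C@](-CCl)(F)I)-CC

Heavy atoms from the SMILES: 7 C, 1 Cl, 1 F, 1 I, 1 S.
Implicit hydrogens by atom environment:
  3 × C: 2 H each → 6
  2 × C: 3 H each → 6
  2 × C: no H
  1 × Cl: no H
  1 × F: no H
  1 × I: no H
  1 × S: 1 H
  Total hydrogens = 13.
Molecular formula: C7H13ClFIS

C7H13ClFIS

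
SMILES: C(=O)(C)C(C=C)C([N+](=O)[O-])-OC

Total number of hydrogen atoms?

Hydrogens are implicit in SMILES; fill each atom to its normal valence:
  3 × C: 1 H each → 3
  3 × O: no H
  2 × C: 3 H each → 6
  1 × C: 2 H
  1 × C: no H
  1 × N (charge +1): no H
  1 × O (charge -1): no H
  Total hydrogens = 11.

11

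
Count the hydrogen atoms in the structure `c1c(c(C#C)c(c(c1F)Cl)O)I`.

Hydrogens are implicit in SMILES; fill each atom to its normal valence:
  5 × C (aromatic): no H
  1 × C (aromatic): 1 H
  1 × C: 1 H
  1 × C: no H
  1 × Cl: no H
  1 × F: no H
  1 × I: no H
  1 × O: 1 H
  Total hydrogens = 3.

3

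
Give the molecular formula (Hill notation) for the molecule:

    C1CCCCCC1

C7H14

Heavy atoms from the SMILES: 7 C.
Implicit hydrogens by atom environment:
  7 × C: 2 H each → 14
  Total hydrogens = 14.
Molecular formula: C7H14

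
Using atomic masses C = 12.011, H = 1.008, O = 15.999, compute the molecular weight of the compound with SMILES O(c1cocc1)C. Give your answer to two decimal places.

98.10

Molecular formula: C5H6O2.
M = 5×12.011 + 6×1.008 + 2×15.999 = 98.10 g/mol.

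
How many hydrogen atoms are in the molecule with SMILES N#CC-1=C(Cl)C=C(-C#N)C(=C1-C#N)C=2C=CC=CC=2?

Hydrogens are implicit in SMILES; fill each atom to its normal valence:
  6 × C (aromatic): 1 H each → 6
  6 × C (aromatic): no H
  3 × C: no H
  3 × N: no H
  1 × Cl: no H
  Total hydrogens = 6.

6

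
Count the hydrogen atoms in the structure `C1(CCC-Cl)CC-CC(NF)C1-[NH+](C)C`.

23

Hydrogens are implicit in SMILES; fill each atom to its normal valence:
  6 × C: 2 H each → 12
  3 × C: 1 H each → 3
  2 × C: 3 H each → 6
  1 × Cl: no H
  1 × F: no H
  1 × N: 1 H
  1 × N (charge +1): 1 H
  Total hydrogens = 23.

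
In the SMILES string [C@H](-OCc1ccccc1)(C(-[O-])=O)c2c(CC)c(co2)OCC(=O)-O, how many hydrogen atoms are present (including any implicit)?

17

Hydrogens are implicit in SMILES; fill each atom to its normal valence:
  6 × C (aromatic): 1 H each → 6
  4 × C (aromatic): no H
  4 × O: no H
  3 × C: 2 H each → 6
  2 × C: no H
  1 × C: 3 H
  1 × C: 1 H
  1 × O: 1 H
  1 × O (aromatic): no H
  1 × O (charge -1): no H
  Total hydrogens = 17.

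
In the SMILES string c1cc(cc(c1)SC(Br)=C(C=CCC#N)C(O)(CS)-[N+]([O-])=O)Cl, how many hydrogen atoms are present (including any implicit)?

Hydrogens are implicit in SMILES; fill each atom to its normal valence:
  4 × C (aromatic): 1 H each → 4
  4 × C: no H
  2 × C: 2 H each → 4
  2 × C: 1 H each → 2
  2 × C (aromatic): no H
  1 × Br: no H
  1 × Cl: no H
  1 × N (charge +1): no H
  1 × N: no H
  1 × O: 1 H
  1 × O: no H
  1 × O (charge -1): no H
  1 × S: 1 H
  1 × S: no H
  Total hydrogens = 12.

12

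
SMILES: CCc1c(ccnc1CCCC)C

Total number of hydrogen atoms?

19

Hydrogens are implicit in SMILES; fill each atom to its normal valence:
  4 × C: 2 H each → 8
  3 × C: 3 H each → 9
  3 × C (aromatic): no H
  2 × C (aromatic): 1 H each → 2
  1 × N (aromatic): no H
  Total hydrogens = 19.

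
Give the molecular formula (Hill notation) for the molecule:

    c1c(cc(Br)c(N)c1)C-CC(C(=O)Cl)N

C10H12BrClN2O

Heavy atoms from the SMILES: 1 Br, 10 C, 1 Cl, 2 N, 1 O.
Implicit hydrogens by atom environment:
  3 × C (aromatic): 1 H each → 3
  3 × C (aromatic): no H
  2 × C: 2 H each → 4
  2 × N: 2 H each → 4
  1 × Br: no H
  1 × C: 1 H
  1 × C: no H
  1 × Cl: no H
  1 × O: no H
  Total hydrogens = 12.
Molecular formula: C10H12BrClN2O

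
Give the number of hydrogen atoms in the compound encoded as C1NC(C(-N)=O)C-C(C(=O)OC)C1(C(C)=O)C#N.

Hydrogens are implicit in SMILES; fill each atom to its normal valence:
  5 × C: no H
  4 × O: no H
  2 × C: 3 H each → 6
  2 × C: 2 H each → 4
  2 × C: 1 H each → 2
  1 × N: 2 H
  1 × N: 1 H
  1 × N: no H
  Total hydrogens = 15.

15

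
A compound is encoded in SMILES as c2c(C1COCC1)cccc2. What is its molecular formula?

Heavy atoms from the SMILES: 10 C, 1 O.
Implicit hydrogens by atom environment:
  5 × C (aromatic): 1 H each → 5
  3 × C: 2 H each → 6
  1 × C: 1 H
  1 × C (aromatic): no H
  1 × O: no H
  Total hydrogens = 12.
Molecular formula: C10H12O

C10H12O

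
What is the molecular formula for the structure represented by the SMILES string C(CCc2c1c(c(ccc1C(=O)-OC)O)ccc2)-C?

Heavy atoms from the SMILES: 16 C, 3 O.
Implicit hydrogens by atom environment:
  5 × C (aromatic): 1 H each → 5
  5 × C (aromatic): no H
  3 × C: 2 H each → 6
  2 × C: 3 H each → 6
  2 × O: no H
  1 × C: no H
  1 × O: 1 H
  Total hydrogens = 18.
Molecular formula: C16H18O3

C16H18O3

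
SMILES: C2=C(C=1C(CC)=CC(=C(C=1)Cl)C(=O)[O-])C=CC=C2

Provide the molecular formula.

Heavy atoms from the SMILES: 15 C, 1 Cl, 2 O.
Implicit hydrogens by atom environment:
  7 × C (aromatic): 1 H each → 7
  5 × C (aromatic): no H
  1 × C: 3 H
  1 × C: 2 H
  1 × C: no H
  1 × Cl: no H
  1 × O: no H
  1 × O (charge -1): no H
  Total hydrogens = 12.
Net charge -1.
Molecular formula: C15H12ClO2-

C15H12ClO2-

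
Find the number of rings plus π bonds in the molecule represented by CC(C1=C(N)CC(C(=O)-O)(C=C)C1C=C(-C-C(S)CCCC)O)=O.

Molecular formula from the SMILES: C18H27NO4S.
DoU = (2C + 2 + N − H − X)/2 = (2·18 + 2 + 1 − 27 − 0)/2 = 12/2 = 6.
(Structurally: 1 ring(s) + 5 π bond(s) = 6.)

6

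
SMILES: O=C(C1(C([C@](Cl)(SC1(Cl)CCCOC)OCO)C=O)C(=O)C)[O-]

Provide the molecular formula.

Heavy atoms from the SMILES: 13 C, 2 Cl, 7 O, 1 S.
Implicit hydrogens by atom environment:
  5 × C: no H
  5 × O: no H
  4 × C: 2 H each → 8
  2 × C: 3 H each → 6
  2 × C: 1 H each → 2
  2 × Cl: no H
  1 × O: 1 H
  1 × O (charge -1): no H
  1 × S: no H
  Total hydrogens = 17.
Net charge -1.
Molecular formula: C13H17Cl2O7S-

C13H17Cl2O7S-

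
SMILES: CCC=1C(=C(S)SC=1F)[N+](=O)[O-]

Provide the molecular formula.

Heavy atoms from the SMILES: 6 C, 1 F, 1 N, 2 O, 2 S.
Implicit hydrogens by atom environment:
  4 × C (aromatic): no H
  1 × C: 3 H
  1 × C: 2 H
  1 × F: no H
  1 × N (charge +1): no H
  1 × O: no H
  1 × O (charge -1): no H
  1 × S: 1 H
  1 × S (aromatic): no H
  Total hydrogens = 6.
Molecular formula: C6H6FNO2S2

C6H6FNO2S2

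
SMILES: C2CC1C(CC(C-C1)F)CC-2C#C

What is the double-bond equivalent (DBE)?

Molecular formula from the SMILES: C12H17F.
DoU = (2C + 2 + N − H − X)/2 = (2·12 + 2 + 0 − 17 − 1)/2 = 8/2 = 4.
(Structurally: 2 ring(s) + 2 π bond(s) = 4.)

4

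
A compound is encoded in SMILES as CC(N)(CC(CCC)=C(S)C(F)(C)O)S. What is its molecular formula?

Heavy atoms from the SMILES: 10 C, 1 F, 1 N, 1 O, 2 S.
Implicit hydrogens by atom environment:
  4 × C: no H
  3 × C: 3 H each → 9
  3 × C: 2 H each → 6
  2 × S: 1 H each → 2
  1 × F: no H
  1 × N: 2 H
  1 × O: 1 H
  Total hydrogens = 20.
Molecular formula: C10H20FNOS2

C10H20FNOS2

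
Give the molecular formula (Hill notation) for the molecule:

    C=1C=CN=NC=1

Heavy atoms from the SMILES: 4 C, 2 N.
Implicit hydrogens by atom environment:
  4 × C (aromatic): 1 H each → 4
  2 × N (aromatic): no H
  Total hydrogens = 4.
Molecular formula: C4H4N2

C4H4N2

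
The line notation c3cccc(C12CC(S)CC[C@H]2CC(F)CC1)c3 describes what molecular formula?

C16H21FS

Heavy atoms from the SMILES: 16 C, 1 F, 1 S.
Implicit hydrogens by atom environment:
  6 × C: 2 H each → 12
  5 × C (aromatic): 1 H each → 5
  3 × C: 1 H each → 3
  1 × C: no H
  1 × C (aromatic): no H
  1 × F: no H
  1 × S: 1 H
  Total hydrogens = 21.
Molecular formula: C16H21FS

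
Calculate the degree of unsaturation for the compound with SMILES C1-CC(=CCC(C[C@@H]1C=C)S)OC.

3

Molecular formula from the SMILES: C11H18OS.
DoU = (2C + 2 + N − H − X)/2 = (2·11 + 2 + 0 − 18 − 0)/2 = 6/2 = 3.
(Structurally: 1 ring(s) + 2 π bond(s) = 3.)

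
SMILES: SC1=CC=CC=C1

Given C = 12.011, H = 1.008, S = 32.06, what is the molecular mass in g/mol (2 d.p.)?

Molecular formula: C6H6S.
M = 6×12.011 + 6×1.008 + 1×32.06 = 110.17 g/mol.

110.17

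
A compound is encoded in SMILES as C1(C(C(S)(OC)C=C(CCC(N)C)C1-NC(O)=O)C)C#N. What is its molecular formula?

C14H23N3O3S

Heavy atoms from the SMILES: 14 C, 3 N, 3 O, 1 S.
Implicit hydrogens by atom environment:
  5 × C: 1 H each → 5
  4 × C: no H
  3 × C: 3 H each → 9
  2 × C: 2 H each → 4
  2 × O: no H
  1 × N: 2 H
  1 × N: 1 H
  1 × N: no H
  1 × O: 1 H
  1 × S: 1 H
  Total hydrogens = 23.
Molecular formula: C14H23N3O3S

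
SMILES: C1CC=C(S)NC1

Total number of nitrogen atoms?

The symbol for nitrogen appears 1 time in the SMILES.

1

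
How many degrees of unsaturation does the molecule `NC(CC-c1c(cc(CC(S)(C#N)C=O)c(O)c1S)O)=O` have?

8

Molecular formula from the SMILES: C13H14N2O4S2.
DoU = (2C + 2 + N − H − X)/2 = (2·13 + 2 + 2 − 14 − 0)/2 = 16/2 = 8.
(Structurally: 1 ring(s) + 7 π bond(s) = 8.)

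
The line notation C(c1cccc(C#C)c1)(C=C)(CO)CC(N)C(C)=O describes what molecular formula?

Heavy atoms from the SMILES: 16 C, 1 N, 2 O.
Implicit hydrogens by atom environment:
  4 × C (aromatic): 1 H each → 4
  3 × C: 2 H each → 6
  3 × C: 1 H each → 3
  3 × C: no H
  2 × C (aromatic): no H
  1 × C: 3 H
  1 × N: 2 H
  1 × O: 1 H
  1 × O: no H
  Total hydrogens = 19.
Molecular formula: C16H19NO2

C16H19NO2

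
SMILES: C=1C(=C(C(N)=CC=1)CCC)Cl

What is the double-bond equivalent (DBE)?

Molecular formula from the SMILES: C9H12ClN.
DoU = (2C + 2 + N − H − X)/2 = (2·9 + 2 + 1 − 12 − 1)/2 = 8/2 = 4.
(Structurally: 1 ring(s) + 3 π bond(s) = 4.)

4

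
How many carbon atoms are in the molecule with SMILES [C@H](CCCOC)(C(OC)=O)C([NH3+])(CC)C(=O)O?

11

The symbol for carbon appears 11 times in the SMILES.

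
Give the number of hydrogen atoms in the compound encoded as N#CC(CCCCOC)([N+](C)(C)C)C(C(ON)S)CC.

30

Hydrogens are implicit in SMILES; fill each atom to its normal valence:
  5 × C: 3 H each → 15
  5 × C: 2 H each → 10
  2 × C: 1 H each → 2
  2 × C: no H
  2 × O: no H
  1 × N: 2 H
  1 × N (charge +1): no H
  1 × N: no H
  1 × S: 1 H
  Total hydrogens = 30.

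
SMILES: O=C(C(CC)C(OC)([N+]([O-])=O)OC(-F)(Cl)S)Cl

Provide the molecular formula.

C7H10Cl2FNO5S

Heavy atoms from the SMILES: 7 C, 2 Cl, 1 F, 1 N, 5 O, 1 S.
Implicit hydrogens by atom environment:
  4 × O: no H
  3 × C: no H
  2 × C: 3 H each → 6
  2 × Cl: no H
  1 × C: 2 H
  1 × C: 1 H
  1 × F: no H
  1 × N (charge +1): no H
  1 × O (charge -1): no H
  1 × S: 1 H
  Total hydrogens = 10.
Molecular formula: C7H10Cl2FNO5S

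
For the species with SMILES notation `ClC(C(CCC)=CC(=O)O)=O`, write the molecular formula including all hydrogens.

C7H9ClO3

Heavy atoms from the SMILES: 7 C, 1 Cl, 3 O.
Implicit hydrogens by atom environment:
  3 × C: no H
  2 × C: 2 H each → 4
  2 × O: no H
  1 × C: 3 H
  1 × C: 1 H
  1 × Cl: no H
  1 × O: 1 H
  Total hydrogens = 9.
Molecular formula: C7H9ClO3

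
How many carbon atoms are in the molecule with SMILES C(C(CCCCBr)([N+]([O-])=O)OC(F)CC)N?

9

The symbol for carbon appears 9 times in the SMILES.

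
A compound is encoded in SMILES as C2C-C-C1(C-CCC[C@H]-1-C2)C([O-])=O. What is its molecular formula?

Heavy atoms from the SMILES: 11 C, 2 O.
Implicit hydrogens by atom environment:
  8 × C: 2 H each → 16
  2 × C: no H
  1 × C: 1 H
  1 × O: no H
  1 × O (charge -1): no H
  Total hydrogens = 17.
Net charge -1.
Molecular formula: C11H17O2-

C11H17O2-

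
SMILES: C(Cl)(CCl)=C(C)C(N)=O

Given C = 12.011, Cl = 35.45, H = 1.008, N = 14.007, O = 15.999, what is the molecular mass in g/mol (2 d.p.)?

168.02

Molecular formula: C5H7Cl2NO.
M = 5×12.011 + 2×35.45 + 7×1.008 + 1×14.007 + 1×15.999 = 168.02 g/mol.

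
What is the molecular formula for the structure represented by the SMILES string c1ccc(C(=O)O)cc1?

Heavy atoms from the SMILES: 7 C, 2 O.
Implicit hydrogens by atom environment:
  5 × C (aromatic): 1 H each → 5
  1 × C (aromatic): no H
  1 × C: no H
  1 × O: 1 H
  1 × O: no H
  Total hydrogens = 6.
Molecular formula: C7H6O2

C7H6O2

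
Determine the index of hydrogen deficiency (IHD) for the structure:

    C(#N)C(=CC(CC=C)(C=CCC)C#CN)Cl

Molecular formula from the SMILES: C13H15ClN2.
DoU = (2C + 2 + N − H − X)/2 = (2·13 + 2 + 2 − 15 − 1)/2 = 14/2 = 7.
(Structurally: 0 ring(s) + 7 π bond(s) = 7.)

7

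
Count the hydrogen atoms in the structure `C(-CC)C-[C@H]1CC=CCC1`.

Hydrogens are implicit in SMILES; fill each atom to its normal valence:
  6 × C: 2 H each → 12
  3 × C: 1 H each → 3
  1 × C: 3 H
  Total hydrogens = 18.

18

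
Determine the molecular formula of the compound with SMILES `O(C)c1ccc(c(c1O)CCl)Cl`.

C8H8Cl2O2

Heavy atoms from the SMILES: 8 C, 2 Cl, 2 O.
Implicit hydrogens by atom environment:
  4 × C (aromatic): no H
  2 × C (aromatic): 1 H each → 2
  2 × Cl: no H
  1 × C: 3 H
  1 × C: 2 H
  1 × O: 1 H
  1 × O: no H
  Total hydrogens = 8.
Molecular formula: C8H8Cl2O2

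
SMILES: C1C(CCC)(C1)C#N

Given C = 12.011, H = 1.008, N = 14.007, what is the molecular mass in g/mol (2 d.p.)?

Molecular formula: C7H11N.
M = 7×12.011 + 11×1.008 + 1×14.007 = 109.17 g/mol.

109.17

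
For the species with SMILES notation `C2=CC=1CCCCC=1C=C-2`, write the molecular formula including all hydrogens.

C10H12

Heavy atoms from the SMILES: 10 C.
Implicit hydrogens by atom environment:
  4 × C: 2 H each → 8
  4 × C (aromatic): 1 H each → 4
  2 × C (aromatic): no H
  Total hydrogens = 12.
Molecular formula: C10H12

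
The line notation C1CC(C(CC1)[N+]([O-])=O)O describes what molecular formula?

Heavy atoms from the SMILES: 6 C, 1 N, 3 O.
Implicit hydrogens by atom environment:
  4 × C: 2 H each → 8
  2 × C: 1 H each → 2
  1 × N (charge +1): no H
  1 × O: 1 H
  1 × O: no H
  1 × O (charge -1): no H
  Total hydrogens = 11.
Molecular formula: C6H11NO3

C6H11NO3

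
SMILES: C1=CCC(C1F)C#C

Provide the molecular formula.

C7H7F

Heavy atoms from the SMILES: 7 C, 1 F.
Implicit hydrogens by atom environment:
  5 × C: 1 H each → 5
  1 × C: 2 H
  1 × C: no H
  1 × F: no H
  Total hydrogens = 7.
Molecular formula: C7H7F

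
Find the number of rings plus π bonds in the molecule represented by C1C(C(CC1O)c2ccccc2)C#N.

7

Molecular formula from the SMILES: C12H13NO.
DoU = (2C + 2 + N − H − X)/2 = (2·12 + 2 + 1 − 13 − 0)/2 = 14/2 = 7.
(Structurally: 2 ring(s) + 5 π bond(s) = 7.)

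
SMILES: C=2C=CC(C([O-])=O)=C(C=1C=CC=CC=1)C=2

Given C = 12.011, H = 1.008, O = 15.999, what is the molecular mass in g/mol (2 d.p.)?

197.21

Molecular formula: C13H9O2-.
M = 13×12.011 + 9×1.008 + 2×15.999 = 197.21 g/mol.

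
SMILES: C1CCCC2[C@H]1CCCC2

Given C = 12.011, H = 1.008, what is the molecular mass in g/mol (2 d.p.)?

138.25

Molecular formula: C10H18.
M = 10×12.011 + 18×1.008 = 138.25 g/mol.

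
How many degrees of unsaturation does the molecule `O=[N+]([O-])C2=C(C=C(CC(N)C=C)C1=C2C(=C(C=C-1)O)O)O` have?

9

Molecular formula from the SMILES: C14H14N2O5.
DoU = (2C + 2 + N − H − X)/2 = (2·14 + 2 + 2 − 14 − 0)/2 = 18/2 = 9.
(Structurally: 2 ring(s) + 7 π bond(s) = 9.)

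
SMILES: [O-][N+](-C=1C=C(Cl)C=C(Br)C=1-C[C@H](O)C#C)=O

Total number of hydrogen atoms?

Hydrogens are implicit in SMILES; fill each atom to its normal valence:
  4 × C (aromatic): no H
  2 × C (aromatic): 1 H each → 2
  2 × C: 1 H each → 2
  1 × Br: no H
  1 × C: 2 H
  1 × C: no H
  1 × Cl: no H
  1 × N (charge +1): no H
  1 × O: 1 H
  1 × O: no H
  1 × O (charge -1): no H
  Total hydrogens = 7.

7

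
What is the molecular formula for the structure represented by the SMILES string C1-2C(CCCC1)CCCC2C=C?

C12H20

Heavy atoms from the SMILES: 12 C.
Implicit hydrogens by atom environment:
  8 × C: 2 H each → 16
  4 × C: 1 H each → 4
  Total hydrogens = 20.
Molecular formula: C12H20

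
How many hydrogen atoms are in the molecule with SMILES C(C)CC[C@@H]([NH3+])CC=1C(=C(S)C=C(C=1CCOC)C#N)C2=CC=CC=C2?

Hydrogens are implicit in SMILES; fill each atom to its normal valence:
  6 × C: 2 H each → 12
  6 × C (aromatic): 1 H each → 6
  6 × C (aromatic): no H
  2 × C: 3 H each → 6
  1 × C: 1 H
  1 × C: no H
  1 × N (charge +1): 3 H
  1 × N: no H
  1 × O: no H
  1 × S: 1 H
  Total hydrogens = 29.

29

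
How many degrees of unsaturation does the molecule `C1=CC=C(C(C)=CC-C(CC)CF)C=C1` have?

Molecular formula from the SMILES: C14H19F.
DoU = (2C + 2 + N − H − X)/2 = (2·14 + 2 + 0 − 19 − 1)/2 = 10/2 = 5.
(Structurally: 1 ring(s) + 4 π bond(s) = 5.)

5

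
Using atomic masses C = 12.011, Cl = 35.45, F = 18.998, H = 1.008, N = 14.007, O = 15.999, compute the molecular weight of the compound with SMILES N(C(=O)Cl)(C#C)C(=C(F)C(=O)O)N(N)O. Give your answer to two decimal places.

237.57

Molecular formula: C6H5ClFN3O4.
M = 6×12.011 + 1×35.45 + 1×18.998 + 5×1.008 + 3×14.007 + 4×15.999 = 237.57 g/mol.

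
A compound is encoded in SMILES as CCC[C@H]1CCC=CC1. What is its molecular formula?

Heavy atoms from the SMILES: 9 C.
Implicit hydrogens by atom environment:
  5 × C: 2 H each → 10
  3 × C: 1 H each → 3
  1 × C: 3 H
  Total hydrogens = 16.
Molecular formula: C9H16

C9H16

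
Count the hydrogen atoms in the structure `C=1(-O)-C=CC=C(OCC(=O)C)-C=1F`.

9

Hydrogens are implicit in SMILES; fill each atom to its normal valence:
  3 × C (aromatic): 1 H each → 3
  3 × C (aromatic): no H
  2 × O: no H
  1 × C: 3 H
  1 × C: 2 H
  1 × C: no H
  1 × F: no H
  1 × O: 1 H
  Total hydrogens = 9.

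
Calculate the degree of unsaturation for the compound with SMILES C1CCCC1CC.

1

Molecular formula from the SMILES: C7H14.
DoU = (2C + 2 + N − H − X)/2 = (2·7 + 2 + 0 − 14 − 0)/2 = 2/2 = 1.
(Structurally: 1 ring(s) + 0 π bond(s) = 1.)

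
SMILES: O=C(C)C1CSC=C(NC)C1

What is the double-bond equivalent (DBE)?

3

Molecular formula from the SMILES: C8H13NOS.
DoU = (2C + 2 + N − H − X)/2 = (2·8 + 2 + 1 − 13 − 0)/2 = 6/2 = 3.
(Structurally: 1 ring(s) + 2 π bond(s) = 3.)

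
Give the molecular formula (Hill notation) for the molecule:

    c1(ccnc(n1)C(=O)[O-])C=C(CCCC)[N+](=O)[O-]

Heavy atoms from the SMILES: 11 C, 3 N, 4 O.
Implicit hydrogens by atom environment:
  3 × C: 2 H each → 6
  2 × C (aromatic): 1 H each → 2
  2 × C (aromatic): no H
  2 × C: no H
  2 × N (aromatic): no H
  2 × O: no H
  2 × O (charge -1): no H
  1 × C: 3 H
  1 × C: 1 H
  1 × N (charge +1): no H
  Total hydrogens = 12.
Net charge -1.
Molecular formula: C11H12N3O4-

C11H12N3O4-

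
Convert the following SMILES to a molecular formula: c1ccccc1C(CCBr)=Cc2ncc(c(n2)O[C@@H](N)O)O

Heavy atoms from the SMILES: 1 Br, 15 C, 3 N, 3 O.
Implicit hydrogens by atom environment:
  6 × C (aromatic): 1 H each → 6
  4 × C (aromatic): no H
  2 × C: 2 H each → 4
  2 × C: 1 H each → 2
  2 × N (aromatic): no H
  2 × O: 1 H each → 2
  1 × Br: no H
  1 × C: no H
  1 × N: 2 H
  1 × O: no H
  Total hydrogens = 16.
Molecular formula: C15H16BrN3O3

C15H16BrN3O3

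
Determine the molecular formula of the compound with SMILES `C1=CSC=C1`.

C4H4S

Heavy atoms from the SMILES: 4 C, 1 S.
Implicit hydrogens by atom environment:
  4 × C (aromatic): 1 H each → 4
  1 × S (aromatic): no H
  Total hydrogens = 4.
Molecular formula: C4H4S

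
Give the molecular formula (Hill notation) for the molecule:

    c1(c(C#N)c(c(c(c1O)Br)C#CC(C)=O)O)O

C11H6BrNO4

Heavy atoms from the SMILES: 1 Br, 11 C, 1 N, 4 O.
Implicit hydrogens by atom environment:
  6 × C (aromatic): no H
  4 × C: no H
  3 × O: 1 H each → 3
  1 × Br: no H
  1 × C: 3 H
  1 × N: no H
  1 × O: no H
  Total hydrogens = 6.
Molecular formula: C11H6BrNO4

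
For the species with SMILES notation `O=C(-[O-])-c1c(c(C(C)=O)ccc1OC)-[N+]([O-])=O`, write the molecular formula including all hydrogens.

C10H8NO6-

Heavy atoms from the SMILES: 10 C, 1 N, 6 O.
Implicit hydrogens by atom environment:
  4 × C (aromatic): no H
  4 × O: no H
  2 × C: 3 H each → 6
  2 × C (aromatic): 1 H each → 2
  2 × C: no H
  2 × O (charge -1): no H
  1 × N (charge +1): no H
  Total hydrogens = 8.
Net charge -1.
Molecular formula: C10H8NO6-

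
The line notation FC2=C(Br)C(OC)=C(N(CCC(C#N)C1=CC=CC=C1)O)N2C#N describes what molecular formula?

C16H14BrFN4O2

Heavy atoms from the SMILES: 1 Br, 16 C, 1 F, 4 N, 2 O.
Implicit hydrogens by atom environment:
  5 × C (aromatic): 1 H each → 5
  5 × C (aromatic): no H
  3 × N: no H
  2 × C: 2 H each → 4
  2 × C: no H
  1 × Br: no H
  1 × C: 3 H
  1 × C: 1 H
  1 × F: no H
  1 × N (aromatic): no H
  1 × O: 1 H
  1 × O: no H
  Total hydrogens = 14.
Molecular formula: C16H14BrFN4O2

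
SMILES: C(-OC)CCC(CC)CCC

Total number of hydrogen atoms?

22

Hydrogens are implicit in SMILES; fill each atom to its normal valence:
  6 × C: 2 H each → 12
  3 × C: 3 H each → 9
  1 × C: 1 H
  1 × O: no H
  Total hydrogens = 22.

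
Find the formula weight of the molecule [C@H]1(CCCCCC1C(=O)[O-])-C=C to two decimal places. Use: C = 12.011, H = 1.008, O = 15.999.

Molecular formula: C10H15O2-.
M = 10×12.011 + 15×1.008 + 2×15.999 = 167.23 g/mol.

167.23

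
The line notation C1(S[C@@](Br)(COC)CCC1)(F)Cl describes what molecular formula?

C7H11BrClFOS

Heavy atoms from the SMILES: 1 Br, 7 C, 1 Cl, 1 F, 1 O, 1 S.
Implicit hydrogens by atom environment:
  4 × C: 2 H each → 8
  2 × C: no H
  1 × Br: no H
  1 × C: 3 H
  1 × Cl: no H
  1 × F: no H
  1 × O: no H
  1 × S: no H
  Total hydrogens = 11.
Molecular formula: C7H11BrClFOS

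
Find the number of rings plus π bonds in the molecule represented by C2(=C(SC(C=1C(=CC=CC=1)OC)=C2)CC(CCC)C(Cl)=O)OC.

Molecular formula from the SMILES: C18H21ClO3S.
DoU = (2C + 2 + N − H − X)/2 = (2·18 + 2 + 0 − 21 − 1)/2 = 16/2 = 8.
(Structurally: 2 ring(s) + 6 π bond(s) = 8.)

8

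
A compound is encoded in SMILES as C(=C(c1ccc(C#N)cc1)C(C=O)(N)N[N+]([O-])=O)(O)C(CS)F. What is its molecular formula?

C13H13FN4O4S

Heavy atoms from the SMILES: 13 C, 1 F, 4 N, 4 O, 1 S.
Implicit hydrogens by atom environment:
  4 × C (aromatic): 1 H each → 4
  4 × C: no H
  2 × C: 1 H each → 2
  2 × C (aromatic): no H
  2 × O: no H
  1 × C: 2 H
  1 × F: no H
  1 × N: 2 H
  1 × N: 1 H
  1 × N: no H
  1 × N (charge +1): no H
  1 × O: 1 H
  1 × O (charge -1): no H
  1 × S: 1 H
  Total hydrogens = 13.
Molecular formula: C13H13FN4O4S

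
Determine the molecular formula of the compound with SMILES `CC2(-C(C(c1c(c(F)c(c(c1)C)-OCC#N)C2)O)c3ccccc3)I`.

C20H19FINO2

Heavy atoms from the SMILES: 20 C, 1 F, 1 I, 1 N, 2 O.
Implicit hydrogens by atom environment:
  6 × C (aromatic): 1 H each → 6
  6 × C (aromatic): no H
  2 × C: 3 H each → 6
  2 × C: 2 H each → 4
  2 × C: 1 H each → 2
  2 × C: no H
  1 × F: no H
  1 × I: no H
  1 × N: no H
  1 × O: 1 H
  1 × O: no H
  Total hydrogens = 19.
Molecular formula: C20H19FINO2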